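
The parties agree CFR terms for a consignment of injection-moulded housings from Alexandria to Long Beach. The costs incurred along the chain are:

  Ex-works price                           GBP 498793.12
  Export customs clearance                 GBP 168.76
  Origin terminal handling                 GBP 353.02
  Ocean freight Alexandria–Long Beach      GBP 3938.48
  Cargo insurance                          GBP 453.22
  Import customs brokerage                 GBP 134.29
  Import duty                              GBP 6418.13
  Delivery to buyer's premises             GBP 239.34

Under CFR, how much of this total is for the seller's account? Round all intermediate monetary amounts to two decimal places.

CFR: the seller pays costs through ocean freight to the destination port, but not insurance.
Seller's account: goods 498793.12 + export clearance 168.76 + origin terminal 353.02 + freight 3938.48 = 503253.38
Buyer's account: insurance 453.22 + brokerage 134.29 + duty 6418.13 + delivery 239.34 = 7244.98

Seller's account: GBP 503253.38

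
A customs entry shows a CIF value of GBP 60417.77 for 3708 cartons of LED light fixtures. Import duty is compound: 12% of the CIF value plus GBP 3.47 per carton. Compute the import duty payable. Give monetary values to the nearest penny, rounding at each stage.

Import duty: GBP 20116.89

Ad valorem component: 60417.77 × 12% = 7250.13
Specific component: 3708 × 3.47 = 12866.76
Import duty = 7250.13 + 12866.76 = 20116.89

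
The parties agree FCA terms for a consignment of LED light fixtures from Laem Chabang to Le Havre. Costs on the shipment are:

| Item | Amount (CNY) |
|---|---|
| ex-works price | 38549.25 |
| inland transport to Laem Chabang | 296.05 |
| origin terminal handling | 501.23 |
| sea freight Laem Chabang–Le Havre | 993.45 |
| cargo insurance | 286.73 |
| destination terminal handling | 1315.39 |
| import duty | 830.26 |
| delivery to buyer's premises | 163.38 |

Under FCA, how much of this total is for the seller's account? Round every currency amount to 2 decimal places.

Seller's account: CNY 38845.30

FCA: the seller delivers export-cleared goods to the carrier; the buyer bears costs from that point.
Seller's account: goods 38549.25 + inland to port 296.05 = 38845.30
Buyer's account: origin terminal 501.23 + freight 993.45 + insurance 286.73 + destination terminal 1315.39 + duty 830.26 + delivery 163.38 = 4090.44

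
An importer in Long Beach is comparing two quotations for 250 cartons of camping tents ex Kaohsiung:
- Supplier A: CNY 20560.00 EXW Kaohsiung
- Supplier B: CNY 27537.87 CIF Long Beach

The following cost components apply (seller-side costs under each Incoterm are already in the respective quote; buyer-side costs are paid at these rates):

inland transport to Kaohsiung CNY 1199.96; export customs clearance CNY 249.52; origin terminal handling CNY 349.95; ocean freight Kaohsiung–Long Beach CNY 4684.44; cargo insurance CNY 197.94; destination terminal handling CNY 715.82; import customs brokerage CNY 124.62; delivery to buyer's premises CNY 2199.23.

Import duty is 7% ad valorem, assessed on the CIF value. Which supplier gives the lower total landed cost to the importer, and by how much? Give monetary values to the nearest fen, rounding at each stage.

Supplier A is cheaper by CNY 316.78

Supplier A (EXW):
CIF value = EXW price + inland to port + export clearance + origin terminal + freight + insurance = 20560.00 + 1199.96 + 249.52 + 349.95 + 4684.44 + 197.94 = 27241.81
Import duty = 27241.81 × 7% = 1906.93
Buyer bears (A): 1199.96 + 249.52 + 349.95 + 4684.44 + 197.94 + 715.82 + 124.62 + 2199.23 = 9721.48
Landed cost (A) = invoice 20560.00 + 9721.48 + duty 1906.93 = 32188.41
Supplier B (CIF):
The CIF price already equals the CIF value: 27537.87
Import duty = 27537.87 × 7% = 1927.65
Buyer bears (B): 715.82 + 124.62 + 2199.23 = 3039.67
Landed cost (B) = invoice 27537.87 + 3039.67 + duty 1927.65 = 32505.19
Difference = |32188.41 − 32505.19| = 316.78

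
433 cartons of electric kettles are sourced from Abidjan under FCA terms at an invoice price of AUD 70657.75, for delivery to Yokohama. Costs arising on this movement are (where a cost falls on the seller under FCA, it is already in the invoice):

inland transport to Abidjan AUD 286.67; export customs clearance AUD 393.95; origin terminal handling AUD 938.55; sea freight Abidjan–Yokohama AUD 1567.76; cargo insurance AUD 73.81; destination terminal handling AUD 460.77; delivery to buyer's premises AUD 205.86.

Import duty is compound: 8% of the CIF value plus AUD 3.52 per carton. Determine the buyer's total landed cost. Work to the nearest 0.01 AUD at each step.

FCA: the seller delivers export-cleared goods to the carrier; the buyer bears costs from that point.
Already in the invoice (seller's account under FCA): inland to port, export clearance — exclude.
CIF value = FCA price + origin terminal + freight + insurance = 70657.75 + 938.55 + 1567.76 + 73.81 = 73237.87
Ad valorem component: 73237.87 × 8% = 5859.03
Specific component: 433 × 3.52 = 1524.16
Import duty = 5859.03 + 1524.16 = 7383.19
Buyer bears: origin terminal 938.55 + freight 1567.76 + insurance 73.81 + destination terminal 460.77 + delivery 205.86 + duty 7383.19 = 10629.94
Landed cost = invoice 70657.75 + 10629.94 = 81287.69

Total landed cost: AUD 81287.69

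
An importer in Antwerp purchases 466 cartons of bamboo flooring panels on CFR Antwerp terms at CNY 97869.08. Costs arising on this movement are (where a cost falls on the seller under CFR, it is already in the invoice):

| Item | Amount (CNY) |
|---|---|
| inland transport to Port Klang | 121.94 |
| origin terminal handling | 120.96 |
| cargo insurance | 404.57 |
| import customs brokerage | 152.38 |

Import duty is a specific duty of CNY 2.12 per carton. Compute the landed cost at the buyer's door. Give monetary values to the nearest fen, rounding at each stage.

Total landed cost: CNY 99413.95

CFR: the seller pays costs through ocean freight to the destination port, but not insurance.
Already in the invoice (seller's account under CFR): inland to port, origin terminal — exclude.
CIF value = CFR price + insurance = 97869.08 + 404.57 = 98273.65
Import duty = 466 × 2.12 = 987.92
Buyer bears: insurance 404.57 + brokerage 152.38 + duty 987.92 = 1544.87
Landed cost = invoice 97869.08 + 1544.87 = 99413.95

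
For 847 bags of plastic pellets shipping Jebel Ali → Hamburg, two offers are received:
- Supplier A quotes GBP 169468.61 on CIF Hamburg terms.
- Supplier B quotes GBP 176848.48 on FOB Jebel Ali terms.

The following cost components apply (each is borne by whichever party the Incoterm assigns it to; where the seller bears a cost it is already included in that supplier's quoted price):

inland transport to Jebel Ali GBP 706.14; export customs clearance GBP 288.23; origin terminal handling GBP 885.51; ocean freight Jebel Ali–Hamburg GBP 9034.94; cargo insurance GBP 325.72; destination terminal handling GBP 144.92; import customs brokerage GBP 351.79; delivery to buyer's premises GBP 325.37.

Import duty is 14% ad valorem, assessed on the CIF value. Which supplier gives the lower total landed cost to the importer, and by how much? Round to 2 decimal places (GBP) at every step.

Supplier A is cheaper by GBP 19084.20

Supplier A (CIF):
The CIF price already equals the CIF value: 169468.61
Import duty = 169468.61 × 14% = 23725.61
Buyer bears (A): 144.92 + 351.79 + 325.37 = 822.08
Landed cost (A) = invoice 169468.61 + 822.08 + duty 23725.61 = 194016.30
Supplier B (FOB):
CIF value = FOB price + freight + insurance = 176848.48 + 9034.94 + 325.72 = 186209.14
Import duty = 186209.14 × 14% = 26069.28
Buyer bears (B): 9034.94 + 325.72 + 144.92 + 351.79 + 325.37 = 10182.74
Landed cost (B) = invoice 176848.48 + 10182.74 + duty 26069.28 = 213100.50
Difference = |194016.30 − 213100.50| = 19084.20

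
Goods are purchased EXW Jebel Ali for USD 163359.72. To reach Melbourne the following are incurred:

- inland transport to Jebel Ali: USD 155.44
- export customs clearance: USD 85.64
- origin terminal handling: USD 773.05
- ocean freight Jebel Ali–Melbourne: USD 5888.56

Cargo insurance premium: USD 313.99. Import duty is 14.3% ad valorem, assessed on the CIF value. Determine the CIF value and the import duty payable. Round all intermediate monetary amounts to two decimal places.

CIF value: USD 170576.40; import duty: USD 24392.43

CIF = EXW price + pre-shipment costs + freight + insurance
CIF = 163359.72 + 155.44 + 85.64 + 773.05 + 5888.56 + 313.99 = 170576.40
Import duty = 170576.40 × 14.3% = 24392.43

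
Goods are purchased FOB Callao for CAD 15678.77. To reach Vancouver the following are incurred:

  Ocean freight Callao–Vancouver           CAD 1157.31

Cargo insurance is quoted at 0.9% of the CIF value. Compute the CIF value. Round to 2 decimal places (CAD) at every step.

Let C be the CIF value. C = FOB price + freight + 0.9% × C
C − 0.9% × C = 15678.77 + 1157.31
0.991 × C = 16836.08
C = 16836.08 / 0.991 = 16988.98
Insurance premium = 0.9% × 16988.98 = 152.90

CIF value: CAD 16988.98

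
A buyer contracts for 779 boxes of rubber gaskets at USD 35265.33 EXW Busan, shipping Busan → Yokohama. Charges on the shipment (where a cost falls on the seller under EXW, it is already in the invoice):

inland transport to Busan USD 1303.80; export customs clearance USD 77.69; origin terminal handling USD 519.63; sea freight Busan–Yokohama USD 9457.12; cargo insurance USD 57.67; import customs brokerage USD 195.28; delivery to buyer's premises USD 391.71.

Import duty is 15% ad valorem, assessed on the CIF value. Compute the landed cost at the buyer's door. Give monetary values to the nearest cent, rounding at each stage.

EXW: the seller makes goods available at their premises; the buyer bears all onward costs.
CIF value = EXW price + inland to port + export clearance + origin terminal + freight + insurance = 35265.33 + 1303.80 + 77.69 + 519.63 + 9457.12 + 57.67 = 46681.24
Import duty = 46681.24 × 15% = 7002.19
Buyer bears: inland to port 1303.80 + export clearance 77.69 + origin terminal 519.63 + freight 9457.12 + insurance 57.67 + brokerage 195.28 + delivery 391.71 + duty 7002.19 = 19005.09
Landed cost = invoice 35265.33 + 19005.09 = 54270.42

Total landed cost: USD 54270.42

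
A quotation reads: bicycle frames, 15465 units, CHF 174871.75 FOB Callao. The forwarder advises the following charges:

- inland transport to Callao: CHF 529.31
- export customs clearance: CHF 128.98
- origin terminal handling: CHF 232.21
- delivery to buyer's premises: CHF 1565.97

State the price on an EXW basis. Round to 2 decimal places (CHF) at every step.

Not relevant to the conversion: delivery — on the buyer under both terms; not part of either seller's price.
From FOB to EXW, the seller no longer bears: inland to port, export clearance, origin terminal.
EXW price = 174871.75 − 529.31 − 128.98 − 232.21 = 173981.25

EXW price: CHF 173981.25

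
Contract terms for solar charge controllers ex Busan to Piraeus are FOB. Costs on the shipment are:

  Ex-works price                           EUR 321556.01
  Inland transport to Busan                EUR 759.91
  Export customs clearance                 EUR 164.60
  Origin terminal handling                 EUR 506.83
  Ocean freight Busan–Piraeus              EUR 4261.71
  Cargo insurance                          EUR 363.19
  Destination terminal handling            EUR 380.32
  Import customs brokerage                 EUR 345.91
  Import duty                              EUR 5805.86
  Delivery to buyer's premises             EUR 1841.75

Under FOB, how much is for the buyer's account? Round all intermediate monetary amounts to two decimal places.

Buyer's account: EUR 12998.74

FOB: the seller bears costs until goods are on board at the origin port; the buyer bears freight, insurance and all costs thereafter.
Seller's account: goods 321556.01 + inland to port 759.91 + export clearance 164.60 + origin terminal 506.83 = 322987.35
Buyer's account: freight 4261.71 + insurance 363.19 + destination terminal 380.32 + brokerage 345.91 + duty 5805.86 + delivery 1841.75 = 12998.74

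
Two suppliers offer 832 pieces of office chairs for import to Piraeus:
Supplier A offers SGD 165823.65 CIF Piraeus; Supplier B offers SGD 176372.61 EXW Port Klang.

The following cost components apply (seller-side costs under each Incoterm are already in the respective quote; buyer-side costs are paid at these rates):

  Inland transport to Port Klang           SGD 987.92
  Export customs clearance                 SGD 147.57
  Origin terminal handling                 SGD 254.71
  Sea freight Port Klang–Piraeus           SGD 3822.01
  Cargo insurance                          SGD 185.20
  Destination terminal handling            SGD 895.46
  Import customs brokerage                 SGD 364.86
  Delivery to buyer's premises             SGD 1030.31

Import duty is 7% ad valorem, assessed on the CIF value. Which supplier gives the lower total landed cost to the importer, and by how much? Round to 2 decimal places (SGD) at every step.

Supplier A (CIF):
The CIF price already equals the CIF value: 165823.65
Import duty = 165823.65 × 7% = 11607.66
Buyer bears (A): 895.46 + 364.86 + 1030.31 = 2290.63
Landed cost (A) = invoice 165823.65 + 2290.63 + duty 11607.66 = 179721.94
Supplier B (EXW):
CIF value = EXW price + inland to port + export clearance + origin terminal + freight + insurance = 176372.61 + 987.92 + 147.57 + 254.71 + 3822.01 + 185.20 = 181770.02
Import duty = 181770.02 × 7% = 12723.90
Buyer bears (B): 987.92 + 147.57 + 254.71 + 3822.01 + 185.20 + 895.46 + 364.86 + 1030.31 = 7688.04
Landed cost (B) = invoice 176372.61 + 7688.04 + duty 12723.90 = 196784.55
Difference = |179721.94 − 196784.55| = 17062.61

Supplier A is cheaper by SGD 17062.61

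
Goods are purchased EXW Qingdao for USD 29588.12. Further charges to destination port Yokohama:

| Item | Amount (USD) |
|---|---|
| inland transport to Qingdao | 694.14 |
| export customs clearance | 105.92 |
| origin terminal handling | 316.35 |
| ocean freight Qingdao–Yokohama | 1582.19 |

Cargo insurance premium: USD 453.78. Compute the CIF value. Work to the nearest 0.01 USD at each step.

CIF value: USD 32740.50

CIF = EXW price + pre-shipment costs + freight + insurance
CIF = 29588.12 + 694.14 + 105.92 + 316.35 + 1582.19 + 453.78 = 32740.50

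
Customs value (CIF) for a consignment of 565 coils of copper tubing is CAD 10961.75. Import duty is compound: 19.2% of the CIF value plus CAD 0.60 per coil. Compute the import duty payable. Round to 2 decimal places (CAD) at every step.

Ad valorem component: 10961.75 × 19.2% = 2104.66
Specific component: 565 × 0.60 = 339.00
Import duty = 2104.66 + 339.00 = 2443.66

Import duty: CAD 2443.66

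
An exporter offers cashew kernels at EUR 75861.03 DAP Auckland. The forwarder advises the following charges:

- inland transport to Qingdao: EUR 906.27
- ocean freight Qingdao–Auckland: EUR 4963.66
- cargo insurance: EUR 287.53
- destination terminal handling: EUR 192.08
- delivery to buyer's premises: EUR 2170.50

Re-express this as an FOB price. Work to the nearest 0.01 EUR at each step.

FOB price: EUR 68247.26

Not relevant to the conversion: inland to port — on the seller under both DAP and FOB; already in the DAP price and stays in the FOB price.
From DAP to FOB, the seller no longer bears: freight, insurance, destination terminal, delivery.
FOB price = 75861.03 − 4963.66 − 287.53 − 192.08 − 2170.50 = 68247.26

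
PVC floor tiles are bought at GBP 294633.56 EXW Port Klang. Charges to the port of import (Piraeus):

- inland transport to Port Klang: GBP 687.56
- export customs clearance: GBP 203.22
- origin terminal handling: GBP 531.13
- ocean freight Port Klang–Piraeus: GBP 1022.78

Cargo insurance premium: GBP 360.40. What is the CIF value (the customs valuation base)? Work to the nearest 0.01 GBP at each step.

CIF value: GBP 297438.65

CIF = EXW price + pre-shipment costs + freight + insurance
CIF = 294633.56 + 687.56 + 203.22 + 531.13 + 1022.78 + 360.40 = 297438.65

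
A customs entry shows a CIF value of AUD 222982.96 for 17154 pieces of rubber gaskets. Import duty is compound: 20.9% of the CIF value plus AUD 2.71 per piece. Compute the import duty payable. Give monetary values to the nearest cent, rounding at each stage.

Ad valorem component: 222982.96 × 20.9% = 46603.44
Specific component: 17154 × 2.71 = 46487.34
Import duty = 46603.44 + 46487.34 = 93090.78

Import duty: AUD 93090.78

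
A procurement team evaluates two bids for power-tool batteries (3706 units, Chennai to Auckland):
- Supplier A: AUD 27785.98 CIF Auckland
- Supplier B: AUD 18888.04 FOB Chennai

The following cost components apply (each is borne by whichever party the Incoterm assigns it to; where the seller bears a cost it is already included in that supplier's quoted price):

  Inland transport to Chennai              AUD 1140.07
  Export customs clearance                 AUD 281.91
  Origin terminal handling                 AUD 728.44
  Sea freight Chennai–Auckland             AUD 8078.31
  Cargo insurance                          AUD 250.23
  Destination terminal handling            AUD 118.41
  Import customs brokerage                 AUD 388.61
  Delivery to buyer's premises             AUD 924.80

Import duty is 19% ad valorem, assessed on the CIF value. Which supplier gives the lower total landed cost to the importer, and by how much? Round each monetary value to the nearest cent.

Supplier B is cheaper by AUD 677.59

Supplier A (CIF):
The CIF price already equals the CIF value: 27785.98
Import duty = 27785.98 × 19% = 5279.34
Buyer bears (A): 118.41 + 388.61 + 924.80 = 1431.82
Landed cost (A) = invoice 27785.98 + 1431.82 + duty 5279.34 = 34497.14
Supplier B (FOB):
CIF value = FOB price + freight + insurance = 18888.04 + 8078.31 + 250.23 = 27216.58
Import duty = 27216.58 × 19% = 5171.15
Buyer bears (B): 8078.31 + 250.23 + 118.41 + 388.61 + 924.80 = 9760.36
Landed cost (B) = invoice 18888.04 + 9760.36 + duty 5171.15 = 33819.55
Difference = |34497.14 − 33819.55| = 677.59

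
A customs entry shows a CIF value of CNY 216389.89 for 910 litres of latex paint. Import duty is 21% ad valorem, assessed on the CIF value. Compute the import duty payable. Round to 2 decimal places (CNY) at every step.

Import duty = 216389.89 × 21% = 45441.88

Import duty: CNY 45441.88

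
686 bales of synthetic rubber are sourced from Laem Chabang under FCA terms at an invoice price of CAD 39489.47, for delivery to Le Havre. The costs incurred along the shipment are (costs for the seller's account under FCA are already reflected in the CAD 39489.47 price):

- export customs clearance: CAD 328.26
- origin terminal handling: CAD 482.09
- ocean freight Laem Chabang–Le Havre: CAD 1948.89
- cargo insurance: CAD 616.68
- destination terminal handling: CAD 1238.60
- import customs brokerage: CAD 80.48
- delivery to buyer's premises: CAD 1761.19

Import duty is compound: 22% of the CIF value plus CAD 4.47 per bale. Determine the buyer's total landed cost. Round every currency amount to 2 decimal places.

FCA: the seller delivers export-cleared goods to the carrier; the buyer bears costs from that point.
Already in the invoice (seller's account under FCA): export clearance — exclude.
CIF value = FCA price + origin terminal + freight + insurance = 39489.47 + 482.09 + 1948.89 + 616.68 = 42537.13
Ad valorem component: 42537.13 × 22% = 9358.17
Specific component: 686 × 4.47 = 3066.42
Import duty = 9358.17 + 3066.42 = 12424.59
Buyer bears: origin terminal 482.09 + freight 1948.89 + insurance 616.68 + destination terminal 1238.60 + brokerage 80.48 + delivery 1761.19 + duty 12424.59 = 18552.52
Landed cost = invoice 39489.47 + 18552.52 = 58041.99

Total landed cost: CAD 58041.99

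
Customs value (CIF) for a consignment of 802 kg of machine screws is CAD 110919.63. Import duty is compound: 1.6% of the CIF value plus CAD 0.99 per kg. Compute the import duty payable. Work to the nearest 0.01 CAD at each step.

Import duty: CAD 2568.69

Ad valorem component: 110919.63 × 1.6% = 1774.71
Specific component: 802 × 0.99 = 793.98
Import duty = 1774.71 + 793.98 = 2568.69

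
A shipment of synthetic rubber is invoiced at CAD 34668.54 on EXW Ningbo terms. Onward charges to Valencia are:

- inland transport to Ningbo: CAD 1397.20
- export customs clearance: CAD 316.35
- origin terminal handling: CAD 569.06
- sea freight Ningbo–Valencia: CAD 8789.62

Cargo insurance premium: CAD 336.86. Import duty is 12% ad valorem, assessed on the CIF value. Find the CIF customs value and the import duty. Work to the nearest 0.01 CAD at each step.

CIF = EXW price + pre-shipment costs + freight + insurance
CIF = 34668.54 + 1397.20 + 316.35 + 569.06 + 8789.62 + 336.86 = 46077.63
Import duty = 46077.63 × 12% = 5529.32

CIF value: CAD 46077.63; import duty: CAD 5529.32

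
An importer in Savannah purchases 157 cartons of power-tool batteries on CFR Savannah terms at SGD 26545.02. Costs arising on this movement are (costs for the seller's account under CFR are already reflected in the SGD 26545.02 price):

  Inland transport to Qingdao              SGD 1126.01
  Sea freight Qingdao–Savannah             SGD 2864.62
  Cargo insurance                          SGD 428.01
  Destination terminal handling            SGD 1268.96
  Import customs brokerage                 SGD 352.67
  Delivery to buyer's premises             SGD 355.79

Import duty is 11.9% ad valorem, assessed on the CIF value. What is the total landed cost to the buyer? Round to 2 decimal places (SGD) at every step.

Total landed cost: SGD 32160.24

CFR: the seller pays costs through ocean freight to the destination port, but not insurance.
Already in the invoice (seller's account under CFR): inland to port, freight — exclude.
CIF value = CFR price + insurance = 26545.02 + 428.01 = 26973.03
Import duty = 26973.03 × 11.9% = 3209.79
Buyer bears: insurance 428.01 + destination terminal 1268.96 + brokerage 352.67 + delivery 355.79 + duty 3209.79 = 5615.22
Landed cost = invoice 26545.02 + 5615.22 = 32160.24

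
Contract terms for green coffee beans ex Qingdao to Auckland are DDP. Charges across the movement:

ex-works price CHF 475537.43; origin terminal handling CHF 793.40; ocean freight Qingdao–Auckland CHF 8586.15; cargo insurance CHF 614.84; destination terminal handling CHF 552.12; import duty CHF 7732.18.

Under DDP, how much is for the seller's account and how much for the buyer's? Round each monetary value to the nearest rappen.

DDP: the seller bears all costs including import duty.
Seller's account: goods 475537.43 + origin terminal 793.40 + freight 8586.15 + insurance 614.84 + destination terminal 552.12 + duty 7732.18 = 493816.12
Buyer's account: 0.00

Seller: CHF 493816.12; buyer: CHF 0.00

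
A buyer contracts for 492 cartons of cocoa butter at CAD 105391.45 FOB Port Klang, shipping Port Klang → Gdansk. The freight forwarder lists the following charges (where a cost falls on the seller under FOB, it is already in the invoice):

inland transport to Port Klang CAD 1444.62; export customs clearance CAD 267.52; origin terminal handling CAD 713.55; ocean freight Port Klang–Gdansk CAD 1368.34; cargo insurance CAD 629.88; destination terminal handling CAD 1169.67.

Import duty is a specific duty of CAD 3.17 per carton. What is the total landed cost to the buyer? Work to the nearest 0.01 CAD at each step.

FOB: the seller bears costs until goods are on board at the origin port; the buyer bears freight, insurance and all costs thereafter.
Already in the invoice (seller's account under FOB): inland to port, export clearance, origin terminal — exclude.
CIF value = FOB price + freight + insurance = 105391.45 + 1368.34 + 629.88 = 107389.67
Import duty = 492 × 3.17 = 1559.64
Buyer bears: freight 1368.34 + insurance 629.88 + destination terminal 1169.67 + duty 1559.64 = 4727.53
Landed cost = invoice 105391.45 + 4727.53 = 110118.98

Total landed cost: CAD 110118.98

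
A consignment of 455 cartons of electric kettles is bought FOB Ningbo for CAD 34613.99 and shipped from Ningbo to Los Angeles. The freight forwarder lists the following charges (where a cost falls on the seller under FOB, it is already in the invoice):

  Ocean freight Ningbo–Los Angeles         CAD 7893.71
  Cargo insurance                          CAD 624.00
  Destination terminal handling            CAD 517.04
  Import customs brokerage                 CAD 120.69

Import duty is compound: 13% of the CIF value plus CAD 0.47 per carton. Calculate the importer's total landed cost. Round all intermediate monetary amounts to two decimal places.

FOB: the seller bears costs until goods are on board at the origin port; the buyer bears freight, insurance and all costs thereafter.
CIF value = FOB price + freight + insurance = 34613.99 + 7893.71 + 624.00 = 43131.70
Ad valorem component: 43131.70 × 13% = 5607.12
Specific component: 455 × 0.47 = 213.85
Import duty = 5607.12 + 213.85 = 5820.97
Buyer bears: freight 7893.71 + insurance 624.00 + destination terminal 517.04 + brokerage 120.69 + duty 5820.97 = 14976.41
Landed cost = invoice 34613.99 + 14976.41 = 49590.40

Total landed cost: CAD 49590.40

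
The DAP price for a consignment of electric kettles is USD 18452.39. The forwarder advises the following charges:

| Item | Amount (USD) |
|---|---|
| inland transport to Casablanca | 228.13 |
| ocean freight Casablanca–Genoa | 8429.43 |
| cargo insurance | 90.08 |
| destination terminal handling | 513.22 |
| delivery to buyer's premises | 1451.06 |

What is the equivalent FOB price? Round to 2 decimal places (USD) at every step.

FOB price: USD 7968.60

Not relevant to the conversion: inland to port — on the seller under both DAP and FOB; already in the DAP price and stays in the FOB price.
From DAP to FOB, the seller no longer bears: freight, insurance, destination terminal, delivery.
FOB price = 18452.39 − 8429.43 − 90.08 − 513.22 − 1451.06 = 7968.60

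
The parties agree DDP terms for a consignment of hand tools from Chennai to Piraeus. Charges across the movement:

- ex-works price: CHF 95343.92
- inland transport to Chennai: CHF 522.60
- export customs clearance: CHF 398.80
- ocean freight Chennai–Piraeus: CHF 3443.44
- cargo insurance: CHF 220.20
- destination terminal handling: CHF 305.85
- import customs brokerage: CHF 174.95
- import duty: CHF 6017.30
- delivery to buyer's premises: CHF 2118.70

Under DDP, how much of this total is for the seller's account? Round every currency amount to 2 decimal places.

DDP: the seller bears all costs including import duty.
Seller's account: goods 95343.92 + inland to port 522.60 + export clearance 398.80 + freight 3443.44 + insurance 220.20 + destination terminal 305.85 + brokerage 174.95 + duty 6017.30 + delivery 2118.70 = 108545.76
Buyer's account: 0.00

Seller's account: CHF 108545.76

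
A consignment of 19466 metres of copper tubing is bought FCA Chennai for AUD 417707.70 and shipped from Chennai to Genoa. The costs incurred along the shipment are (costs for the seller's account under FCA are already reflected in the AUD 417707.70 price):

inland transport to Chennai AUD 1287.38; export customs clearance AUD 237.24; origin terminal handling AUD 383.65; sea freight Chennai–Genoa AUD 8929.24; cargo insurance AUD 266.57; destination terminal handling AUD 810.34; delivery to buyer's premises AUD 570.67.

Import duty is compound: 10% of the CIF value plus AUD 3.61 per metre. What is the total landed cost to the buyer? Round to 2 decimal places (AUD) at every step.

Total landed cost: AUD 541669.15

FCA: the seller delivers export-cleared goods to the carrier; the buyer bears costs from that point.
Already in the invoice (seller's account under FCA): inland to port, export clearance — exclude.
CIF value = FCA price + origin terminal + freight + insurance = 417707.70 + 383.65 + 8929.24 + 266.57 = 427287.16
Ad valorem component: 427287.16 × 10% = 42728.72
Specific component: 19466 × 3.61 = 70272.26
Import duty = 42728.72 + 70272.26 = 113000.98
Buyer bears: origin terminal 383.65 + freight 8929.24 + insurance 266.57 + destination terminal 810.34 + delivery 570.67 + duty 113000.98 = 123961.45
Landed cost = invoice 417707.70 + 123961.45 = 541669.15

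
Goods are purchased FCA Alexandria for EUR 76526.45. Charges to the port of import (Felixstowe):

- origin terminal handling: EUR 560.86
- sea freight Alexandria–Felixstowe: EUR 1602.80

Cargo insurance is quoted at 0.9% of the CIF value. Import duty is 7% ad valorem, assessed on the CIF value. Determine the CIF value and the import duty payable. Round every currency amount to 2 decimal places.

CIF value: EUR 79404.75; import duty: EUR 5558.33

Let C be the CIF value. C = FCA price + pre-shipment costs + freight + 0.9% × C
C − 0.9% × C = 76526.45 + 560.86 + 1602.80
0.991 × C = 78690.11
C = 78690.11 / 0.991 = 79404.75
Insurance premium = 0.9% × 79404.75 = 714.64
Import duty = 79404.75 × 7% = 5558.33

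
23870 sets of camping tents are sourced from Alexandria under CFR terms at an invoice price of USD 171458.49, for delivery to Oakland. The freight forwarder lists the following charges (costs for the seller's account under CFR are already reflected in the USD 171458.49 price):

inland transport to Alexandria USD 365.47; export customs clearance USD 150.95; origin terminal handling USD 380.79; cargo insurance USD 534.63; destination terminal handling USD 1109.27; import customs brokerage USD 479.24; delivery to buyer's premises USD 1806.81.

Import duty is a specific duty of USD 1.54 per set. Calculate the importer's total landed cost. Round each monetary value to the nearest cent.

CFR: the seller pays costs through ocean freight to the destination port, but not insurance.
Already in the invoice (seller's account under CFR): inland to port, export clearance, origin terminal — exclude.
CIF value = CFR price + insurance = 171458.49 + 534.63 = 171993.12
Import duty = 23870 × 1.54 = 36759.80
Buyer bears: insurance 534.63 + destination terminal 1109.27 + brokerage 479.24 + delivery 1806.81 + duty 36759.80 = 40689.75
Landed cost = invoice 171458.49 + 40689.75 = 212148.24

Total landed cost: USD 212148.24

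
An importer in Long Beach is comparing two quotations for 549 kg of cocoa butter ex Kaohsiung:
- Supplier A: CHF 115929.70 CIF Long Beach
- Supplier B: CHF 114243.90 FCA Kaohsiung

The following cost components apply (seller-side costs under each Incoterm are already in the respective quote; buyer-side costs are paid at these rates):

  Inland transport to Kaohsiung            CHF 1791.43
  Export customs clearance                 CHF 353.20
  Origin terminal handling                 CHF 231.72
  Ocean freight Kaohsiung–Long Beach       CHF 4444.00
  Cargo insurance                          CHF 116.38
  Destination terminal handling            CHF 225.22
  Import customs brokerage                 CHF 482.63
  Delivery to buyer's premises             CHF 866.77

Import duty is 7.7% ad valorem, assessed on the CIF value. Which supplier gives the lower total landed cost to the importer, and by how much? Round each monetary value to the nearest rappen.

Supplier A (CIF):
The CIF price already equals the CIF value: 115929.70
Import duty = 115929.70 × 7.7% = 8926.59
Buyer bears (A): 225.22 + 482.63 + 866.77 = 1574.62
Landed cost (A) = invoice 115929.70 + 1574.62 + duty 8926.59 = 126430.91
Supplier B (FCA):
CIF value = FCA price + origin terminal + freight + insurance = 114243.90 + 231.72 + 4444.00 + 116.38 = 119036.00
Import duty = 119036.00 × 7.7% = 9165.77
Buyer bears (B): 231.72 + 4444.00 + 116.38 + 225.22 + 482.63 + 866.77 = 6366.72
Landed cost (B) = invoice 114243.90 + 6366.72 + duty 9165.77 = 129776.39
Difference = |126430.91 − 129776.39| = 3345.48

Supplier A is cheaper by CHF 3345.48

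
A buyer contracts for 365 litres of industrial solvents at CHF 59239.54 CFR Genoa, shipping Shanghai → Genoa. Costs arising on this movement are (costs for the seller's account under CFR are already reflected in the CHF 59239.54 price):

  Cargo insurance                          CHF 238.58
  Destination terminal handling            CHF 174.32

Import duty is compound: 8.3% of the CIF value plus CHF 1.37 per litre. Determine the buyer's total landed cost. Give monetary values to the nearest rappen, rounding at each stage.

CFR: the seller pays costs through ocean freight to the destination port, but not insurance.
CIF value = CFR price + insurance = 59239.54 + 238.58 = 59478.12
Ad valorem component: 59478.12 × 8.3% = 4936.68
Specific component: 365 × 1.37 = 500.05
Import duty = 4936.68 + 500.05 = 5436.73
Buyer bears: insurance 238.58 + destination terminal 174.32 + duty 5436.73 = 5849.63
Landed cost = invoice 59239.54 + 5849.63 = 65089.17

Total landed cost: CHF 65089.17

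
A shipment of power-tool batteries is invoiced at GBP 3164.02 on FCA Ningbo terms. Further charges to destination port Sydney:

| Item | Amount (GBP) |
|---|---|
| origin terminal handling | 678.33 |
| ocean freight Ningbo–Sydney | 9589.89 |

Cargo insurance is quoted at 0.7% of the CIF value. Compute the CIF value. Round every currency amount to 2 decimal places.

Let C be the CIF value. C = FCA price + pre-shipment costs + freight + 0.7% × C
C − 0.7% × C = 3164.02 + 678.33 + 9589.89
0.993 × C = 13432.24
C = 13432.24 / 0.993 = 13526.93
Insurance premium = 0.7% × 13526.93 = 94.69

CIF value: GBP 13526.93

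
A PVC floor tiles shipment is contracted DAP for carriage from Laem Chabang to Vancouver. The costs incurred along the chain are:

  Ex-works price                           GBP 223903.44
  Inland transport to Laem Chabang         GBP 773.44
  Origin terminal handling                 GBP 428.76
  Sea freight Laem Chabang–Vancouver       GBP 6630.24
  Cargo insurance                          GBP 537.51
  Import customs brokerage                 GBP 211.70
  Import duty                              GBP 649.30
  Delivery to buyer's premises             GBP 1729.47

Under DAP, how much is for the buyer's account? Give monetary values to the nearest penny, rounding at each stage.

Buyer's account: GBP 861.00

DAP: the seller bears all costs to the named destination except import duty and clearance.
Seller's account: goods 223903.44 + inland to port 773.44 + origin terminal 428.76 + freight 6630.24 + insurance 537.51 + delivery 1729.47 = 234002.86
Buyer's account: brokerage 211.70 + duty 649.30 = 861.00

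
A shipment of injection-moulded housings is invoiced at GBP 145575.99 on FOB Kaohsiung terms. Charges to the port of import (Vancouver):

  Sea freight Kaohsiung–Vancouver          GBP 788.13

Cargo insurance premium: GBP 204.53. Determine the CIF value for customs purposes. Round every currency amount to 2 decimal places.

CIF = FOB price + freight + insurance
CIF = 145575.99 + 788.13 + 204.53 = 146568.65

CIF value: GBP 146568.65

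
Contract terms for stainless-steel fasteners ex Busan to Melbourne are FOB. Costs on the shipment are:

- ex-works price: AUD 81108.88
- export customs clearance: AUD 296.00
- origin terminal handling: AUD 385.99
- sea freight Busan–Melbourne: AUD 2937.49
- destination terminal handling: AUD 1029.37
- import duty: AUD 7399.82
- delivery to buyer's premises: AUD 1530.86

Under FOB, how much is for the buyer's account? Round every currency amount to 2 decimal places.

Buyer's account: AUD 12897.54

FOB: the seller bears costs until goods are on board at the origin port; the buyer bears freight, insurance and all costs thereafter.
Seller's account: goods 81108.88 + export clearance 296.00 + origin terminal 385.99 = 81790.87
Buyer's account: freight 2937.49 + destination terminal 1029.37 + duty 7399.82 + delivery 1530.86 = 12897.54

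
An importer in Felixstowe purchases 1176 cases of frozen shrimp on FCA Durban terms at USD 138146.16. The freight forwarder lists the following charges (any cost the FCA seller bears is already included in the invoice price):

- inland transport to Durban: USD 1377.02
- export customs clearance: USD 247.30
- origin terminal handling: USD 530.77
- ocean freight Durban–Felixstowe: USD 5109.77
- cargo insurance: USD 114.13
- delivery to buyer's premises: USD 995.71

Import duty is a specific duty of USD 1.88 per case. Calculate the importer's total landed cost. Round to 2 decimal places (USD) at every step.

Total landed cost: USD 147107.42

FCA: the seller delivers export-cleared goods to the carrier; the buyer bears costs from that point.
Already in the invoice (seller's account under FCA): inland to port, export clearance — exclude.
CIF value = FCA price + origin terminal + freight + insurance = 138146.16 + 530.77 + 5109.77 + 114.13 = 143900.83
Import duty = 1176 × 1.88 = 2210.88
Buyer bears: origin terminal 530.77 + freight 5109.77 + insurance 114.13 + delivery 995.71 + duty 2210.88 = 8961.26
Landed cost = invoice 138146.16 + 8961.26 = 147107.42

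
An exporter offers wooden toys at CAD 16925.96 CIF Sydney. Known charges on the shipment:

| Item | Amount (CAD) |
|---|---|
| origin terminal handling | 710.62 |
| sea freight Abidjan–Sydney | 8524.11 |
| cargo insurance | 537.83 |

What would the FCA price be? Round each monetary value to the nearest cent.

From CIF to FCA, the seller no longer bears: origin terminal, freight, insurance.
FCA price = 16925.96 − 710.62 − 8524.11 − 537.83 = 7153.40

FCA price: CAD 7153.40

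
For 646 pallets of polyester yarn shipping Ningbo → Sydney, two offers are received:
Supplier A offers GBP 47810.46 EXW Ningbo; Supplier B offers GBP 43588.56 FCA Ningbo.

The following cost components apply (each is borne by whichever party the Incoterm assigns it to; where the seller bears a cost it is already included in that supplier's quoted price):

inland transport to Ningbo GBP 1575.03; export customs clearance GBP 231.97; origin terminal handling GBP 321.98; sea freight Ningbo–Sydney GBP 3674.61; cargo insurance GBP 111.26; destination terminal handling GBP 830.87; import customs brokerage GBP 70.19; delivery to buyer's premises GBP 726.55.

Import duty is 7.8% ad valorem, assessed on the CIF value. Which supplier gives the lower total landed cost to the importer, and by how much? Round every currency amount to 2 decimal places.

Supplier A (EXW):
CIF value = EXW price + inland to port + export clearance + origin terminal + freight + insurance = 47810.46 + 1575.03 + 231.97 + 321.98 + 3674.61 + 111.26 = 53725.31
Import duty = 53725.31 × 7.8% = 4190.57
Buyer bears (A): 1575.03 + 231.97 + 321.98 + 3674.61 + 111.26 + 830.87 + 70.19 + 726.55 = 7542.46
Landed cost (A) = invoice 47810.46 + 7542.46 + duty 4190.57 = 59543.49
Supplier B (FCA):
CIF value = FCA price + origin terminal + freight + insurance = 43588.56 + 321.98 + 3674.61 + 111.26 = 47696.41
Import duty = 47696.41 × 7.8% = 3720.32
Buyer bears (B): 321.98 + 3674.61 + 111.26 + 830.87 + 70.19 + 726.55 = 5735.46
Landed cost (B) = invoice 43588.56 + 5735.46 + duty 3720.32 = 53044.34
Difference = |59543.49 − 53044.34| = 6499.15

Supplier B is cheaper by GBP 6499.15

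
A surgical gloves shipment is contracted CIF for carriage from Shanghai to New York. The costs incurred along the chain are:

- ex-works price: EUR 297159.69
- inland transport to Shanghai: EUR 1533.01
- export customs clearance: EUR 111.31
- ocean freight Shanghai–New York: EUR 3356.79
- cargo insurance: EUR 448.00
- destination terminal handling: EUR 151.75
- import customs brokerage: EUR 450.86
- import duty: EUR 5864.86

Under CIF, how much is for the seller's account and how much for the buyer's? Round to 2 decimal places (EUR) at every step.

Seller: EUR 302608.80; buyer: EUR 6467.47

CIF: the seller pays costs through ocean freight and marine insurance to the destination port.
Seller's account: goods 297159.69 + inland to port 1533.01 + export clearance 111.31 + freight 3356.79 + insurance 448.00 = 302608.80
Buyer's account: destination terminal 151.75 + brokerage 450.86 + duty 5864.86 = 6467.47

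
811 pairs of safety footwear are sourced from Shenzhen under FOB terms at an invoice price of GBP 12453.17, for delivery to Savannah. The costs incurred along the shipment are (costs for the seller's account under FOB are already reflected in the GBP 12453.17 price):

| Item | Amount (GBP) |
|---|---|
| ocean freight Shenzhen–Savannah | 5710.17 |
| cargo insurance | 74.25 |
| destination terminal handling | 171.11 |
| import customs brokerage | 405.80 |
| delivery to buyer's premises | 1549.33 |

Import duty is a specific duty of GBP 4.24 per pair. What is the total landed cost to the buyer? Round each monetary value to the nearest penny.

FOB: the seller bears costs until goods are on board at the origin port; the buyer bears freight, insurance and all costs thereafter.
CIF value = FOB price + freight + insurance = 12453.17 + 5710.17 + 74.25 = 18237.59
Import duty = 811 × 4.24 = 3438.64
Buyer bears: freight 5710.17 + insurance 74.25 + destination terminal 171.11 + brokerage 405.80 + delivery 1549.33 + duty 3438.64 = 11349.30
Landed cost = invoice 12453.17 + 11349.30 = 23802.47

Total landed cost: GBP 23802.47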